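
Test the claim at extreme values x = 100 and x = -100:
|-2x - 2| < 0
x = 100: LHS = |-2·100 - 2| = |-202| = 202; 202 < 0 — FAILS
x = -100: LHS = |-2·(-100) - 2| = |198| = 198; 198 < 0 — FAILS

Answer: No, fails for both x = 100 and x = -100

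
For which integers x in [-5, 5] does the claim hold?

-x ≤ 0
Holds for: {0, 1, 2, 3, 4, 5}
Fails for: {-5, -4, -3, -2, -1}

Answer: {0, 1, 2, 3, 4, 5}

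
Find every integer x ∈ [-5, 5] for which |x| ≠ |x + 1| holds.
Track d = LHS − RHS over the integers in [-5, 5]. Equality would need d = 0, but d changes sign only between consecutive integers, jumping over 0:
x = -1: LHS = |-1| = 1, RHS = |(-1) + 1| = |0| = 0; 1 ≠ 0 — holds  (d = 1)
x = 0: LHS = |0| = 0, RHS = |0 + 1| = |1| = 1; 0 ≠ 1 — holds  (d = -1)
Away from these crossings d keeps a constant sign, and checking every integer in [-5, 5] confirms d ≠ 0 throughout. Hence the two sides are never equal, so the relation holds for every integer in [-5, 5].

Answer: All integers in [-5, 5]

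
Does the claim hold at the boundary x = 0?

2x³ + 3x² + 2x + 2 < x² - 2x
x = 0: LHS = 2·0³ + 3·0² + 2·0 + 2 = 2, RHS = 0² - 2·0 = 0; 2 < 0 — FAILS

The relation fails at x = 0, so x = 0 is a counterexample.

Answer: No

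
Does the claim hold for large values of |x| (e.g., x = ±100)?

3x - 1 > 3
x = 100: LHS = 3·100 - 1 = 299; 299 > 3 — holds
x = -100: LHS = 3·(-100) - 1 = -301; -301 > 3 — FAILS

Answer: Partially: holds for x = 100, fails for x = -100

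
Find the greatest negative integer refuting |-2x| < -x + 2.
Testing negative integers from -1 downward:
x = -1: LHS = |-2·(-1)| = |2| = 2, RHS = -(-1) + 2 = 3; 2 < 3 — holds
x = -2: LHS = |-2·(-2)| = |4| = 4, RHS = -(-2) + 2 = 4; 4 < 4 — FAILS  ← closest negative counterexample to 0

Answer: x = -2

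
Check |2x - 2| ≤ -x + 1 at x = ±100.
x = 100: LHS = |2·100 - 2| = |198| = 198, RHS = -100 + 1 = -99; 198 ≤ -99 — FAILS
x = -100: LHS = |2·(-100) - 2| = |-202| = 202, RHS = -(-100) + 1 = 101; 202 ≤ 101 — FAILS

Answer: No, fails for both x = 100 and x = -100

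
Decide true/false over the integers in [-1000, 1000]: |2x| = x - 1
The claim fails at x = 0:
x = 0: LHS = |2·0| = |0| = 0, RHS = 0 - 1 = -1; 0 = -1 — FAILS

Because a single integer refutes it, the statement is false.

Answer: False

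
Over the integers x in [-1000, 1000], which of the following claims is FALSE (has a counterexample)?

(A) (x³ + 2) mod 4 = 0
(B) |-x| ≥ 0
(A) x = 0: LHS = (0³ + 2) mod 4 = 2 mod 4 = 2; 2 = 0 — FAILS

(B) An absolute value is never negative, so the left side is ≥ 0 for every x, while the right side is 0. Tightest case in [-1000, 1000] is x = 0:
x = 0: LHS = |-0| = |0| = 0; 0 ≥ 0 — holds
Hence LHS − RHS is never negative, i.e. LHS ≥ RHS throughout, so the relation holds for every integer in [-1000, 1000].

Only (A) has a counterexample.

Answer: A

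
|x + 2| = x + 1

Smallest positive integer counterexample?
Testing positive integers:
x = 1: LHS = |1 + 2| = |3| = 3, RHS = 1 + 1 = 2; 3 = 2 — FAILS  ← smallest positive counterexample

Answer: x = 1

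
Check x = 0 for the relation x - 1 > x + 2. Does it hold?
x = 0: LHS = 0 - 1 = -1, RHS = 0 + 2 = 2; -1 > 2 — FAILS

The relation fails at x = 0, so x = 0 is a counterexample.

Answer: No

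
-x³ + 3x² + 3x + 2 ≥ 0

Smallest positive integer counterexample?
Testing positive integers:
x = 1: LHS = -1³ + 3·1² + 3·1 + 2 = 7; 7 ≥ 0 — holds
x = 2: LHS = -2³ + 3·2² + 3·2 + 2 = 12; 12 ≥ 0 — holds
x = 3: LHS = -3³ + 3·3² + 3·3 + 2 = 11; 11 ≥ 0 — holds
x = 4: LHS = -4³ + 3·4² + 3·4 + 2 = -2; -2 ≥ 0 — FAILS  ← smallest positive counterexample

Answer: x = 4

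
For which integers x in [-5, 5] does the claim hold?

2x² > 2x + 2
Holds for: {-5, -4, -3, -2, -1, 2, 3, 4, 5}
Fails for: {0, 1}

Answer: {-5, -4, -3, -2, -1, 2, 3, 4, 5}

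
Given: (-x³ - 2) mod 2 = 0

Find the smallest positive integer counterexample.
Testing positive integers:
x = 1: LHS = (-1³ - 2) mod 2 = (-3) mod 2 = 1; 1 = 0 — FAILS  ← smallest positive counterexample

Answer: x = 1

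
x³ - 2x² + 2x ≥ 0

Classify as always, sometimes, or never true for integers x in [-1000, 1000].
Holds at x = 0: LHS = 0³ - 2·0² + 2·0 = 0; 0 ≥ 0 — holds
Fails at x = -1: LHS = (-1)³ - 2·(-1)² + 2·(-1) = -5; -5 ≥ 0 — FAILS
It is satisfied by some integers in the range but not all.

Answer: Sometimes true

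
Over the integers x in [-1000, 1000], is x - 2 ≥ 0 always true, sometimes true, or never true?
Holds at x = 2: LHS = 2 - 2 = 0; 0 ≥ 0 — holds
Fails at x = 0: LHS = 0 - 2 = -2; -2 ≥ 0 — FAILS
It is satisfied by some integers in the range but not all.

Answer: Sometimes true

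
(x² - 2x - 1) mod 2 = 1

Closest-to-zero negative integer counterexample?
Testing negative integers from -1 downward:
x = -1: LHS = ((-1)² - 2·(-1) - 1) mod 2 = 2 mod 2 = 0; 0 = 1 — FAILS  ← closest negative counterexample to 0

Answer: x = -1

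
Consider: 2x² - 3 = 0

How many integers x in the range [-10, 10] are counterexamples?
Counterexamples in [-10, 10]: {-10, -9, -8, -7, -6, -5, -4, -3, -2, -1, 0, 1, 2, 3, 4, 5, 6, 7, 8, 9, 10}.

Counting them gives 21 values.

Answer: 21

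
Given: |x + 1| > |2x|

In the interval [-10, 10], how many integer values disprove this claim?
Counterexamples in [-10, 10]: {-10, -9, -8, -7, -6, -5, -4, -3, -2, -1, 1, 2, 3, 4, 5, 6, 7, 8, 9, 10}.

Counting them gives 20 values.

Answer: 20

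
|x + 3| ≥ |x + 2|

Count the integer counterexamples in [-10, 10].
Counterexamples in [-10, 10]: {-10, -9, -8, -7, -6, -5, -4, -3}.

Counting them gives 8 values.

Answer: 8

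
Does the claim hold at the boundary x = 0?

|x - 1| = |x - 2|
x = 0: LHS = |0 - 1| = |-1| = 1, RHS = |0 - 2| = |-2| = 2; 1 = 2 — FAILS

The relation fails at x = 0, so x = 0 is a counterexample.

Answer: No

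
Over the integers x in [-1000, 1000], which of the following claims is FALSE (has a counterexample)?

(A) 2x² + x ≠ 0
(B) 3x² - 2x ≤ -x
(A) x = 0: LHS = 2·0² + 0 = 0; 0 ≠ 0 — FAILS
(B) x = 1: LHS = 3·1² - 2·1 = 1; 1 ≤ -1 — FAILS

Answer: Both A and B are false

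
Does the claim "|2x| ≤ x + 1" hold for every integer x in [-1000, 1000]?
The claim fails at x = -1:
x = -1: LHS = |2·(-1)| = |-2| = 2, RHS = (-1) + 1 = 0; 2 ≤ 0 — FAILS

Because a single integer refutes it, the statement is false.

Answer: False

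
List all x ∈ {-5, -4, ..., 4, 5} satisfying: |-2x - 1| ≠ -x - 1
Over all integers in [-5, 5], LHS − RHS is always positive; it is smallest at x = -1, where it equals 1:
x = -1: LHS = |-2·(-1) - 1| = |1| = 1, RHS = -(-1) - 1 = 0; 1 ≠ 0 — holds
At the ends of the range:
x = -5: LHS = |-2·(-5) - 1| = |9| = 9, RHS = -(-5) - 1 = 4; 9 ≠ 4 — holds
x = 5: LHS = |-2·5 - 1| = |-11| = 11, RHS = -5 - 1 = -6; 11 ≠ -6 — holds
Hence LHS − RHS is never 0, i.e. the two sides are never equal, so the relation holds for every integer in [-5, 5].

Answer: All integers in [-5, 5]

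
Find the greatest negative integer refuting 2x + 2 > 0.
Testing negative integers from -1 downward:
x = -1: LHS = 2·(-1) + 2 = 0; 0 > 0 — FAILS  ← closest negative counterexample to 0

Answer: x = -1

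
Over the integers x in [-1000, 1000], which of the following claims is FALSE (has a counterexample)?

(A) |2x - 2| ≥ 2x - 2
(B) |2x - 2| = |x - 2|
(A) Over all integers in [-1000, 1000], LHS − RHS is smallest at x = 1, where it equals 0:
x = 1: LHS = |2·1 - 2| = |0| = 0, RHS = 2·1 - 2 = 0; 0 ≥ 0 — holds
At the ends of the range:
x = -1000: LHS = |2·(-1000) - 2| = |-2002| = 2002, RHS = 2·(-1000) - 2 = -2002; 2002 ≥ -2002 — holds
x = 1000: LHS = |2·1000 - 2| = |1998| = 1998, RHS = 2·1000 - 2 = 1998; 1998 ≥ 1998 — holds
Hence LHS − RHS is never negative, i.e. LHS ≥ RHS throughout, so the relation holds for every integer in [-1000, 1000].

(B) x = 1: LHS = |2·1 - 2| = |0| = 0, RHS = |1 - 2| = |-1| = 1; 0 = 1 — FAILS

Only (B) has a counterexample.

Answer: B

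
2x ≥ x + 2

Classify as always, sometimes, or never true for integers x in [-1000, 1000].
Holds at x = 2: LHS = 2·2 = 4, RHS = 2 + 2 = 4; 4 ≥ 4 — holds
Fails at x = 0: LHS = 2·0 = 0, RHS = 0 + 2 = 2; 0 ≥ 2 — FAILS
It is satisfied by some integers in the range but not all.

Answer: Sometimes true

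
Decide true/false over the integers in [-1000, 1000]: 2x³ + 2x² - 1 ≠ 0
Track d = LHS − RHS over the integers in [-1000, 1000]. Equality would need d = 0, but d changes sign only between consecutive integers, jumping over 0:
x = 0: LHS = 2·0³ + 2·0² - 1 = -1; -1 ≠ 0 — holds  (d = -1)
x = 1: LHS = 2·1³ + 2·1² - 1 = 3; 3 ≠ 0 — holds  (d = 3)
Away from these crossings d keeps a constant sign, and checking every integer in [-1000, 1000] confirms d ≠ 0 throughout. Hence the two sides are never equal, so the relation holds for every integer in [-1000, 1000].

No counterexample exists.

Answer: True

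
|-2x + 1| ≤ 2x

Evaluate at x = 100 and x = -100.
x = 100: LHS = |-2·100 + 1| = |-199| = 199, RHS = 2·100 = 200; 199 ≤ 200 — holds
x = -100: LHS = |-2·(-100) + 1| = |201| = 201, RHS = 2·(-100) = -200; 201 ≤ -200 — FAILS

Answer: Partially: holds for x = 100, fails for x = -100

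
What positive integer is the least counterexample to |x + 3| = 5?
Testing positive integers:
x = 1: LHS = |1 + 3| = |4| = 4; 4 = 5 — FAILS  ← smallest positive counterexample

Answer: x = 1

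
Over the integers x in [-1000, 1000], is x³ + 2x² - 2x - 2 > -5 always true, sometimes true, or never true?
Holds at x = 0: LHS = 0³ + 2·0² - 2·0 - 2 = -2; -2 > -5 — holds
Fails at x = -3: LHS = (-3)³ + 2·(-3)² - 2·(-3) - 2 = -5; -5 > -5 — FAILS
It is satisfied by some integers in the range but not all.

Answer: Sometimes true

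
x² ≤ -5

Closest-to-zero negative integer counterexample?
Testing negative integers from -1 downward:
x = -1: LHS = (-1)² = 1; 1 ≤ -5 — FAILS  ← closest negative counterexample to 0

Answer: x = -1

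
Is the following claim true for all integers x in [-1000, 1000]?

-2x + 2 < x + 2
The claim fails at x = 0:
x = 0: LHS = -2·0 + 2 = 2, RHS = 0 + 2 = 2; 2 < 2 — FAILS

Because a single integer refutes it, the statement is false.

Answer: False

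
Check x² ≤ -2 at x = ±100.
x = 100: LHS = 100² = 10000; 10000 ≤ -2 — FAILS
x = -100: LHS = (-100)² = 10000; 10000 ≤ -2 — FAILS

Answer: No, fails for both x = 100 and x = -100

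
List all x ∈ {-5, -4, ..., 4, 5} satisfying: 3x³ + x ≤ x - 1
Holds for: {-5, -4, -3, -2, -1}
Fails for: {0, 1, 2, 3, 4, 5}

Answer: {-5, -4, -3, -2, -1}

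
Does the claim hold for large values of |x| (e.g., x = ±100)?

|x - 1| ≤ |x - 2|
x = 100: LHS = |100 - 1| = |99| = 99, RHS = |100 - 2| = |98| = 98; 99 ≤ 98 — FAILS
x = -100: LHS = |(-100) - 1| = |-101| = 101, RHS = |(-100) - 2| = |-102| = 102; 101 ≤ 102 — holds

Answer: Partially: fails for x = 100, holds for x = -100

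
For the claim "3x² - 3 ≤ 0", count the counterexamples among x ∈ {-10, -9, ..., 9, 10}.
Counterexamples in [-10, 10]: {-10, -9, -8, -7, -6, -5, -4, -3, -2, 2, 3, 4, 5, 6, 7, 8, 9, 10}.

Counting them gives 18 values.

Answer: 18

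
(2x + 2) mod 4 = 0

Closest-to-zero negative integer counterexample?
Testing negative integers from -1 downward:
x = -1: LHS = (2·(-1) + 2) mod 4 = 0 mod 4 = 0; 0 = 0 — holds
x = -2: LHS = (2·(-2) + 2) mod 4 = (-2) mod 4 = 2; 2 = 0 — FAILS  ← closest negative counterexample to 0

Answer: x = -2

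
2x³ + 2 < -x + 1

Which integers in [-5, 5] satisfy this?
Holds for: {-5, -4, -3, -2, -1}
Fails for: {0, 1, 2, 3, 4, 5}

Answer: {-5, -4, -3, -2, -1}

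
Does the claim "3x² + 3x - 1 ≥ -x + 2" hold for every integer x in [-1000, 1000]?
The claim fails at x = 0:
x = 0: LHS = 3·0² + 3·0 - 1 = -1, RHS = -0 + 2 = 2; -1 ≥ 2 — FAILS

Because a single integer refutes it, the statement is false.

Answer: False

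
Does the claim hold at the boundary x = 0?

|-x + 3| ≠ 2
x = 0: LHS = |-0 + 3| = |3| = 3; 3 ≠ 2 — holds

The relation is satisfied at x = 0.

Answer: Yes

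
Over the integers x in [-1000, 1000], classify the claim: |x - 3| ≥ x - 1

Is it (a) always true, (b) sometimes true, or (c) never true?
Holds at x = 0: LHS = |0 - 3| = |-3| = 3, RHS = 0 - 1 = -1; 3 ≥ -1 — holds
Fails at x = 3: LHS = |3 - 3| = |0| = 0, RHS = 3 - 1 = 2; 0 ≥ 2 — FAILS
It is satisfied by some integers in the range but not all.

Answer: Sometimes true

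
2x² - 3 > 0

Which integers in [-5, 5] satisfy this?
Holds for: {-5, -4, -3, -2, 2, 3, 4, 5}
Fails for: {-1, 0, 1}

Answer: {-5, -4, -3, -2, 2, 3, 4, 5}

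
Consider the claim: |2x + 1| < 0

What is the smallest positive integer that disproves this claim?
Testing positive integers:
x = 1: LHS = |2·1 + 1| = |3| = 3; 3 < 0 — FAILS  ← smallest positive counterexample

Answer: x = 1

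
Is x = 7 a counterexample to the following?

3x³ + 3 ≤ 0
Substitute x = 7 into the relation:
x = 7: LHS = 3·7³ + 3 = 1032; 1032 ≤ 0 — FAILS

Since the claim fails at x = 7, this value is a counterexample.

Answer: Yes, x = 7 is a counterexample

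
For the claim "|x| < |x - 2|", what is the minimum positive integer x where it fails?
Testing positive integers:
x = 1: LHS = |1| = 1, RHS = |1 - 2| = |-1| = 1; 1 < 1 — FAILS  ← smallest positive counterexample

Answer: x = 1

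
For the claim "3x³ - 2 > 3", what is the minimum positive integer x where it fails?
Testing positive integers:
x = 1: LHS = 3·1³ - 2 = 1; 1 > 3 — FAILS  ← smallest positive counterexample

Answer: x = 1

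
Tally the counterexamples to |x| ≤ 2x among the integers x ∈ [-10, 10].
Counterexamples in [-10, 10]: {-10, -9, -8, -7, -6, -5, -4, -3, -2, -1}.

Counting them gives 10 values.

Answer: 10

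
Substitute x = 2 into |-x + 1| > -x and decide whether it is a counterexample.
Substitute x = 2 into the relation:
x = 2: LHS = |-2 + 1| = |-1| = 1; 1 > -2 — holds

The relation holds at x = 2, so it is not a counterexample.

Answer: No, x = 2 is not a counterexample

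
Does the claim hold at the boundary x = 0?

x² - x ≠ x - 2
x = 0: LHS = 0² - 0 = 0, RHS = 0 - 2 = -2; 0 ≠ -2 — holds

The relation is satisfied at x = 0.

Answer: Yes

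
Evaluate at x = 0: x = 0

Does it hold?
x = 0: 0 = 0 — holds

The relation is satisfied at x = 0.

Answer: Yes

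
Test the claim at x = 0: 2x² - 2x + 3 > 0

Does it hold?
x = 0: LHS = 2·0² - 2·0 + 3 = 3; 3 > 0 — holds

The relation is satisfied at x = 0.

Answer: Yes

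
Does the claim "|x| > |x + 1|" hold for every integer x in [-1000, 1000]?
The claim fails at x = 0:
x = 0: LHS = |0| = 0, RHS = |0 + 1| = |1| = 1; 0 > 1 — FAILS

Because a single integer refutes it, the statement is false.

Answer: False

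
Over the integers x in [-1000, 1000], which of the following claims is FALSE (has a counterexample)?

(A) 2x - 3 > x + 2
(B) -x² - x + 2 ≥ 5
(A) x = 0: LHS = 2·0 - 3 = -3, RHS = 0 + 2 = 2; -3 > 2 — FAILS
(B) x = 0: LHS = -0² - 0 + 2 = 2; 2 ≥ 5 — FAILS

Answer: Both A and B are false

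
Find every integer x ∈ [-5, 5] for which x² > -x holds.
Holds for: {-5, -4, -3, -2, 1, 2, 3, 4, 5}
Fails for: {-1, 0}

Answer: {-5, -4, -3, -2, 1, 2, 3, 4, 5}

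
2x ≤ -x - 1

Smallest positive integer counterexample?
Testing positive integers:
x = 1: LHS = 2·1 = 2, RHS = -1 - 1 = -2; 2 ≤ -2 — FAILS  ← smallest positive counterexample

Answer: x = 1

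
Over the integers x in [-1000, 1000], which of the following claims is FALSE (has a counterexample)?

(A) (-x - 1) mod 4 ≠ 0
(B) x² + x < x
(A) x = -1: LHS = (-(-1) - 1) mod 4 = 0 mod 4 = 0; 0 ≠ 0 — FAILS
(B) x = 0: LHS = 0² + 0 = 0; 0 < 0 — FAILS

Answer: Both A and B are false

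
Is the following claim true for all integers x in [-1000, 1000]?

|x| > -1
An absolute value is never negative, so the left side is ≥ 0 for every x, while the right side is -1. Tightest case in [-1000, 1000] is x = 0:
x = 0: LHS = |0| = 0; 0 > -1 — holds
Hence LHS − RHS is never zero or negative, i.e. LHS > RHS throughout, so the relation holds for every integer in [-1000, 1000].

No counterexample exists.

Answer: True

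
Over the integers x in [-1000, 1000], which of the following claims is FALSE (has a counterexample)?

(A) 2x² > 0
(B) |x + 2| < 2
(A) x = 0: LHS = 2·0² = 0; 0 > 0 — FAILS
(B) x = 0: LHS = |0 + 2| = |2| = 2; 2 < 2 — FAILS

Answer: Both A and B are false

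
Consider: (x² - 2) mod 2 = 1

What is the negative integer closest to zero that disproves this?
Testing negative integers from -1 downward:
x = -1: LHS = ((-1)² - 2) mod 2 = (-1) mod 2 = 1; 1 = 1 — holds
x = -2: LHS = ((-2)² - 2) mod 2 = 2 mod 2 = 0; 0 = 1 — FAILS  ← closest negative counterexample to 0

Answer: x = -2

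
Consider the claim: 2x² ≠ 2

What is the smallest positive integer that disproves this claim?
Testing positive integers:
x = 1: LHS = 2·1² = 2; 2 ≠ 2 — FAILS  ← smallest positive counterexample

Answer: x = 1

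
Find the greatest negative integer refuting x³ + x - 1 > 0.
Testing negative integers from -1 downward:
x = -1: LHS = (-1)³ + (-1) - 1 = -3; -3 > 0 — FAILS  ← closest negative counterexample to 0

Answer: x = -1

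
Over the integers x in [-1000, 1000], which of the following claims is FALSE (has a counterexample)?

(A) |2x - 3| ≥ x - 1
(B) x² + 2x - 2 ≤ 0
(A) Over all integers in [-1000, 1000], LHS − RHS is smallest at x = 2, where it equals 0:
x = 2: LHS = |2·2 - 3| = |1| = 1, RHS = 2 - 1 = 1; 1 ≥ 1 — holds
At the ends of the range:
x = -1000: LHS = |2·(-1000) - 3| = |-2003| = 2003, RHS = (-1000) - 1 = -1001; 2003 ≥ -1001 — holds
x = 1000: LHS = |2·1000 - 3| = |1997| = 1997, RHS = 1000 - 1 = 999; 1997 ≥ 999 — holds
Hence LHS − RHS is never negative, i.e. LHS ≥ RHS throughout, so the relation holds for every integer in [-1000, 1000].

(B) x = 1: LHS = 1² + 2·1 - 2 = 1; 1 ≤ 0 — FAILS

Only (B) has a counterexample.

Answer: B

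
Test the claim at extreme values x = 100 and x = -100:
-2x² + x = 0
x = 100: LHS = -2·100² + 100 = -19900; -19900 = 0 — FAILS
x = -100: LHS = -2·(-100)² + (-100) = -20100; -20100 = 0 — FAILS

Answer: No, fails for both x = 100 and x = -100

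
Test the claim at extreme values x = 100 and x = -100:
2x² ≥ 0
x = 100: LHS = 2·100² = 20000; 20000 ≥ 0 — holds
x = -100: LHS = 2·(-100)² = 20000; 20000 ≥ 0 — holds

Answer: Yes, holds for both x = 100 and x = -100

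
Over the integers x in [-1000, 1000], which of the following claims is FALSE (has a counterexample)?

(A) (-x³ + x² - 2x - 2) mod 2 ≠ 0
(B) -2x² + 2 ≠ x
(A) x = 0: LHS = (-0³ + 0² - 2·0 - 2) mod 2 = (-2) mod 2 = 0; 0 ≠ 0 — FAILS

(B) Track d = LHS − RHS over the integers in [-1000, 1000]. Equality would need d = 0, but d changes sign only between consecutive integers, jumping over 0:
x = -2: LHS = -2·(-2)² + 2 = -6; -6 ≠ -2 — holds  (d = -4)
x = -1: LHS = -2·(-1)² + 2 = 0; 0 ≠ -1 — holds  (d = 1)
x = 0: LHS = -2·0² + 2 = 2; 2 ≠ 0 — holds  (d = 2)
x = 1: LHS = -2·1² + 2 = 0; 0 ≠ 1 — holds  (d = -1)
Away from these crossings d keeps a constant sign, and checking every integer in [-1000, 1000] confirms d ≠ 0 throughout. Hence the two sides are never equal, so the relation holds for every integer in [-1000, 1000].

Only (A) has a counterexample.

Answer: A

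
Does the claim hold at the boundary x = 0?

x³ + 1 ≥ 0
x = 0: LHS = 0³ + 1 = 1; 1 ≥ 0 — holds

The relation is satisfied at x = 0.

Answer: Yes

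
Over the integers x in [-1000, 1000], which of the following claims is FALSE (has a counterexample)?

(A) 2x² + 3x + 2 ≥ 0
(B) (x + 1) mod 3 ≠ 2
(A) Over all integers in [-1000, 1000], LHS − RHS is smallest at x = -1, where it equals 1:
x = -1: LHS = 2·(-1)² + 3·(-1) + 2 = 1; 1 ≥ 0 — holds
At the ends of the range:
x = -1000: LHS = 2·(-1000)² + 3·(-1000) + 2 = 1997002; 1997002 ≥ 0 — holds
x = 1000: LHS = 2·1000² + 3·1000 + 2 = 2003002; 2003002 ≥ 0 — holds
Hence LHS − RHS is never negative, i.e. LHS ≥ RHS throughout, so the relation holds for every integer in [-1000, 1000].

(B) x = 1: LHS = (1 + 1) mod 3 = 2 mod 3 = 2; 2 ≠ 2 — FAILS

Only (B) has a counterexample.

Answer: B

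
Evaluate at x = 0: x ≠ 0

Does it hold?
x = 0: 0 ≠ 0 — FAILS

The relation fails at x = 0, so x = 0 is a counterexample.

Answer: No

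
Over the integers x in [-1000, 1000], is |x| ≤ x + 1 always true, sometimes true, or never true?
Holds at x = 0: LHS = |0| = 0, RHS = 0 + 1 = 1; 0 ≤ 1 — holds
Fails at x = -1: LHS = |-1| = 1, RHS = (-1) + 1 = 0; 1 ≤ 0 — FAILS
It is satisfied by some integers in the range but not all.

Answer: Sometimes true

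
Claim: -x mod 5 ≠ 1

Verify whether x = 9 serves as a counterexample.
Substitute x = 9 into the relation:
x = 9: LHS = (-9) mod 5 = 1; 1 ≠ 1 — FAILS

Since the claim fails at x = 9, this value is a counterexample.

Answer: Yes, x = 9 is a counterexample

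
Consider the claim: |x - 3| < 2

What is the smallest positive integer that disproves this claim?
Testing positive integers:
x = 1: LHS = |1 - 3| = |-2| = 2; 2 < 2 — FAILS  ← smallest positive counterexample

Answer: x = 1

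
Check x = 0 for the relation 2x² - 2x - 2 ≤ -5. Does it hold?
x = 0: LHS = 2·0² - 2·0 - 2 = -2; -2 ≤ -5 — FAILS

The relation fails at x = 0, so x = 0 is a counterexample.

Answer: No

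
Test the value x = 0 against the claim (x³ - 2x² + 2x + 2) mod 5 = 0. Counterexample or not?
Substitute x = 0 into the relation:
x = 0: LHS = (0³ - 2·0² + 2·0 + 2) mod 5 = 2 mod 5 = 2; 2 = 0 — FAILS

Since the claim fails at x = 0, this value is a counterexample.

Answer: Yes, x = 0 is a counterexample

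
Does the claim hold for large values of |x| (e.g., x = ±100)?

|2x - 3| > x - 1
x = 100: LHS = |2·100 - 3| = |197| = 197, RHS = 100 - 1 = 99; 197 > 99 — holds
x = -100: LHS = |2·(-100) - 3| = |-203| = 203, RHS = (-100) - 1 = -101; 203 > -101 — holds

Answer: Yes, holds for both x = 100 and x = -100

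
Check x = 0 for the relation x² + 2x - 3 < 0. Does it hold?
x = 0: LHS = 0² + 2·0 - 3 = -3; -3 < 0 — holds

The relation is satisfied at x = 0.

Answer: Yes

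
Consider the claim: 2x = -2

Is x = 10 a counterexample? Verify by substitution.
Substitute x = 10 into the relation:
x = 10: LHS = 2·10 = 20; 20 = -2 — FAILS

Since the claim fails at x = 10, this value is a counterexample.

Answer: Yes, x = 10 is a counterexample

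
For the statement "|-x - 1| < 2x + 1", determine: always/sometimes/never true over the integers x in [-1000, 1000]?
Holds at x = 1: LHS = |-1 - 1| = |-2| = 2, RHS = 2·1 + 1 = 3; 2 < 3 — holds
Fails at x = 0: LHS = |-0 - 1| = |-1| = 1, RHS = 2·0 + 1 = 1; 1 < 1 — FAILS
It is satisfied by some integers in the range but not all.

Answer: Sometimes true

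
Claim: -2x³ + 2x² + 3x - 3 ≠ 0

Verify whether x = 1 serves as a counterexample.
Substitute x = 1 into the relation:
x = 1: LHS = -2·1³ + 2·1² + 3·1 - 3 = 0; 0 ≠ 0 — FAILS

Since the claim fails at x = 1, this value is a counterexample.

Answer: Yes, x = 1 is a counterexample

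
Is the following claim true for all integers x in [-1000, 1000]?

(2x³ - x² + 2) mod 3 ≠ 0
The claim fails at x = 1:
x = 1: LHS = (2·1³ - 1² + 2) mod 3 = 3 mod 3 = 0; 0 ≠ 0 — FAILS

Because a single integer refutes it, the statement is false.

Answer: False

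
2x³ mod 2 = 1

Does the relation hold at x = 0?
x = 0: LHS = (2·0³) mod 2 = 0 mod 2 = 0; 0 = 1 — FAILS

The relation fails at x = 0, so x = 0 is a counterexample.

Answer: No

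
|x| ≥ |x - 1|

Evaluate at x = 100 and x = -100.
x = 100: LHS = |100| = 100, RHS = |100 - 1| = |99| = 99; 100 ≥ 99 — holds
x = -100: LHS = |-100| = 100, RHS = |(-100) - 1| = |-101| = 101; 100 ≥ 101 — FAILS

Answer: Partially: holds for x = 100, fails for x = -100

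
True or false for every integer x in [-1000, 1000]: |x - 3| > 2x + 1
The claim fails at x = 1:
x = 1: LHS = |1 - 3| = |-2| = 2, RHS = 2·1 + 1 = 3; 2 > 3 — FAILS

Because a single integer refutes it, the statement is false.

Answer: False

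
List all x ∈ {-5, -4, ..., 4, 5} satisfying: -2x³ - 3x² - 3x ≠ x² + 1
Holds for: {-5, -4, -3, -2, 0, 1, 2, 3, 4, 5}
Fails for: {-1}

Answer: {-5, -4, -3, -2, 0, 1, 2, 3, 4, 5}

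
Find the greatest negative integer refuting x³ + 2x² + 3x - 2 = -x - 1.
Testing negative integers from -1 downward:
x = -1: LHS = (-1)³ + 2·(-1)² + 3·(-1) - 2 = -4, RHS = -(-1) - 1 = 0; -4 = 0 — FAILS  ← closest negative counterexample to 0

Answer: x = -1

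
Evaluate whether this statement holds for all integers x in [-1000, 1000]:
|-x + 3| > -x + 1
Over all integers in [-1000, 1000], LHS − RHS is smallest at x = 0, where it equals 2:
x = 0: LHS = |-0 + 3| = |3| = 3, RHS = -0 + 1 = 1; 3 > 1 — holds
At the ends of the range:
x = -1000: LHS = |-(-1000) + 3| = |1003| = 1003, RHS = -(-1000) + 1 = 1001; 1003 > 1001 — holds
x = 1000: LHS = |-1000 + 3| = |-997| = 997, RHS = -1000 + 1 = -999; 997 > -999 — holds
Hence LHS − RHS is never zero or negative, i.e. LHS > RHS throughout, so the relation holds for every integer in [-1000, 1000].

No counterexample exists.

Answer: True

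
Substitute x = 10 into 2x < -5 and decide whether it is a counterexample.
Substitute x = 10 into the relation:
x = 10: LHS = 2·10 = 20; 20 < -5 — FAILS

Since the claim fails at x = 10, this value is a counterexample.

Answer: Yes, x = 10 is a counterexample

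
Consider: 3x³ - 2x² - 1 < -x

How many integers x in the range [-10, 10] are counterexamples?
Counterexamples in [-10, 10]: {1, 2, 3, 4, 5, 6, 7, 8, 9, 10}.

Counting them gives 10 values.

Answer: 10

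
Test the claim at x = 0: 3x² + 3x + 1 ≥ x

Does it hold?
x = 0: LHS = 3·0² + 3·0 + 1 = 1; 1 ≥ 0 — holds

The relation is satisfied at x = 0.

Answer: Yes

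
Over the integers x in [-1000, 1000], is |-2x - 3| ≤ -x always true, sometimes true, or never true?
Holds at x = -1: LHS = |-2·(-1) - 3| = |-1| = 1, RHS = -(-1) = 1; 1 ≤ 1 — holds
Fails at x = 0: LHS = |-2·0 - 3| = |-3| = 3, RHS = -0 = 0; 3 ≤ 0 — FAILS
It is satisfied by some integers in the range but not all.

Answer: Sometimes true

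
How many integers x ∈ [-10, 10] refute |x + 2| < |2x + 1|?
Counterexamples in [-10, 10]: {-1, 0, 1}.

Counting them gives 3 values.

Answer: 3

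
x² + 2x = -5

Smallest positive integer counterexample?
Testing positive integers:
x = 1: LHS = 1² + 2·1 = 3; 3 = -5 — FAILS  ← smallest positive counterexample

Answer: x = 1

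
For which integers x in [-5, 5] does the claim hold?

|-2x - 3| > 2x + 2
Over all integers in [-5, 5], LHS − RHS is smallest at x = 0, where it equals 1:
x = 0: LHS = |-2·0 - 3| = |-3| = 3, RHS = 2·0 + 2 = 2; 3 > 2 — holds
At the ends of the range:
x = -5: LHS = |-2·(-5) - 3| = |7| = 7, RHS = 2·(-5) + 2 = -8; 7 > -8 — holds
x = 5: LHS = |-2·5 - 3| = |-13| = 13, RHS = 2·5 + 2 = 12; 13 > 12 — holds
Hence LHS − RHS is never zero or negative, i.e. LHS > RHS throughout, so the relation holds for every integer in [-5, 5].

Answer: All integers in [-5, 5]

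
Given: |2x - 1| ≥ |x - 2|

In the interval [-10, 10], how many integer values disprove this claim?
Counterexamples in [-10, 10]: {0}.

Counting them gives 1 values.

Answer: 1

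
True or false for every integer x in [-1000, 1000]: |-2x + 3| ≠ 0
Over all integers in [-1000, 1000], LHS − RHS is always positive; it is smallest at x = 1, where it equals 1:
x = 1: LHS = |-2·1 + 3| = |1| = 1; 1 ≠ 0 — holds
At the ends of the range:
x = -1000: LHS = |-2·(-1000) + 3| = |2003| = 2003; 2003 ≠ 0 — holds
x = 1000: LHS = |-2·1000 + 3| = |-1997| = 1997; 1997 ≠ 0 — holds
Hence LHS − RHS is never 0, i.e. the two sides are never equal, so the relation holds for every integer in [-1000, 1000].

No counterexample exists.

Answer: True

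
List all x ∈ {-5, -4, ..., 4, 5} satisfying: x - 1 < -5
Holds for: {-5}
Fails for: {-4, -3, -2, -1, 0, 1, 2, 3, 4, 5}

Answer: {-5}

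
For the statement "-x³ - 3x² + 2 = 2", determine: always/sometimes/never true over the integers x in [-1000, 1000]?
Holds at x = 0: LHS = -0³ - 3·0² + 2 = 2; 2 = 2 — holds
Fails at x = 1: LHS = -1³ - 3·1² + 2 = -2; -2 = 2 — FAILS
It is satisfied by some integers in the range but not all.

Answer: Sometimes true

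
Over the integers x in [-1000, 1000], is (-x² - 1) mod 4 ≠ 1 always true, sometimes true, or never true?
For a polynomial with integer coefficients, its value mod 4 depends only on x mod 4, so it suffices to check one representative of each residue class, x = 0, 1, 2, 3:
x = 0: LHS = (-0² - 1) mod 4 = (-1) mod 4 = 3; 3 ≠ 1 — holds
x = 1: LHS = (-1² - 1) mod 4 = (-2) mod 4 = 2; 2 ≠ 1 — holds
x = 2: LHS = (-2² - 1) mod 4 = (-5) mod 4 = 3; 3 ≠ 1 — holds
x = 3: LHS = (-3² - 1) mod 4 = (-10) mod 4 = 2; 2 ≠ 1 — holds
The relation holds in every residue class, so the relation holds for every integer in [-1000, 1000].

No counterexample exists.

Answer: Always true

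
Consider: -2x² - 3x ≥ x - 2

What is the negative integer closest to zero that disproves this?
Testing negative integers from -1 downward:
x = -1: LHS = -2·(-1)² - 3·(-1) = 1, RHS = (-1) - 2 = -3; 1 ≥ -3 — holds
x = -2: LHS = -2·(-2)² - 3·(-2) = -2, RHS = (-2) - 2 = -4; -2 ≥ -4 — holds
x = -3: LHS = -2·(-3)² - 3·(-3) = -9, RHS = (-3) - 2 = -5; -9 ≥ -5 — FAILS  ← closest negative counterexample to 0

Answer: x = -3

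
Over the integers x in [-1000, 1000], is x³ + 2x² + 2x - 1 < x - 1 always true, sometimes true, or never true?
Holds at x = -2: LHS = (-2)³ + 2·(-2)² + 2·(-2) - 1 = -5, RHS = (-2) - 1 = -3; -5 < -3 — holds
Fails at x = 0: LHS = 0³ + 2·0² + 2·0 - 1 = -1, RHS = 0 - 1 = -1; -1 < -1 — FAILS
It is satisfied by some integers in the range but not all.

Answer: Sometimes true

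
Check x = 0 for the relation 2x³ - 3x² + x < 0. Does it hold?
x = 0: LHS = 2·0³ - 3·0² + 0 = 0; 0 < 0 — FAILS

The relation fails at x = 0, so x = 0 is a counterexample.

Answer: No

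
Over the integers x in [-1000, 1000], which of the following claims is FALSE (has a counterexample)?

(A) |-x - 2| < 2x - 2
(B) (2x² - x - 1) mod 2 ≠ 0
(A) x = 0: LHS = |-0 - 2| = |-2| = 2, RHS = 2·0 - 2 = -2; 2 < -2 — FAILS
(B) x = 1: LHS = (2·1² - 1 - 1) mod 2 = 0 mod 2 = 0; 0 ≠ 0 — FAILS

Answer: Both A and B are false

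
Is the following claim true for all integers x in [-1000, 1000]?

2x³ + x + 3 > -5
The claim fails at x = -2:
x = -2: LHS = 2·(-2)³ + (-2) + 3 = -15; -15 > -5 — FAILS

Because a single integer refutes it, the statement is false.

Answer: False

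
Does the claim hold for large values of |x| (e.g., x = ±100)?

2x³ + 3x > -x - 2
x = 100: LHS = 2·100³ + 3·100 = 2000300, RHS = -100 - 2 = -102; 2000300 > -102 — holds
x = -100: LHS = 2·(-100)³ + 3·(-100) = -2000300, RHS = -(-100) - 2 = 98; -2000300 > 98 — FAILS

Answer: Partially: holds for x = 100, fails for x = -100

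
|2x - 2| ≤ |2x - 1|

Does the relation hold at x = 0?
x = 0: LHS = |2·0 - 2| = |-2| = 2, RHS = |2·0 - 1| = |-1| = 1; 2 ≤ 1 — FAILS

The relation fails at x = 0, so x = 0 is a counterexample.

Answer: No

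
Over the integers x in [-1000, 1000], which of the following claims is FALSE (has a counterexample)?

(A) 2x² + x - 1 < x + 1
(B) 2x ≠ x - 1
(A) x = 1: LHS = 2·1² + 1 - 1 = 2, RHS = 1 + 1 = 2; 2 < 2 — FAILS
(B) x = -1: LHS = 2·(-1) = -2, RHS = (-1) - 1 = -2; -2 ≠ -2 — FAILS

Answer: Both A and B are false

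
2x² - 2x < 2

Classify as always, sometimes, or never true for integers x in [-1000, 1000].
Holds at x = 0: LHS = 2·0² - 2·0 = 0; 0 < 2 — holds
Fails at x = -1: LHS = 2·(-1)² - 2·(-1) = 4; 4 < 2 — FAILS
It is satisfied by some integers in the range but not all.

Answer: Sometimes true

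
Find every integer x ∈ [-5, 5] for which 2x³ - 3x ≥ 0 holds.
Holds for: {-1, 0, 2, 3, 4, 5}
Fails for: {-5, -4, -3, -2, 1}

Answer: {-1, 0, 2, 3, 4, 5}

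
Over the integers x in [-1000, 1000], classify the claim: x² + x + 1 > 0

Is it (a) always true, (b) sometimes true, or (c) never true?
Over all integers in [-1000, 1000], LHS − RHS is smallest at x = 0, where it equals 1:
x = 0: LHS = 0² + 0 + 1 = 1; 1 > 0 — holds
At the ends of the range:
x = -1000: LHS = (-1000)² + (-1000) + 1 = 999001; 999001 > 0 — holds
x = 1000: LHS = 1000² + 1000 + 1 = 1001001; 1001001 > 0 — holds
Hence LHS − RHS is never zero or negative, i.e. LHS > RHS throughout, so the relation holds for every integer in [-1000, 1000].

No counterexample exists.

Answer: Always true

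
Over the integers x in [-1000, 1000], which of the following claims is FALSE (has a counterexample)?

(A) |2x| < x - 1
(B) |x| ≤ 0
(A) x = 0: LHS = |2·0| = |0| = 0, RHS = 0 - 1 = -1; 0 < -1 — FAILS
(B) x = 1: LHS = |1| = 1; 1 ≤ 0 — FAILS

Answer: Both A and B are false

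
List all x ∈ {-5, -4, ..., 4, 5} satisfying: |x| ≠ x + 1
Track d = LHS − RHS over the integers in [-5, 5]. Equality would need d = 0, but d changes sign only between consecutive integers, jumping over 0:
x = -1: LHS = |-1| = 1, RHS = (-1) + 1 = 0; 1 ≠ 0 — holds  (d = 1)
x = 0: LHS = |0| = 0, RHS = 0 + 1 = 1; 0 ≠ 1 — holds  (d = -1)
Away from these crossings d keeps a constant sign, and checking every integer in [-5, 5] confirms d ≠ 0 throughout. Hence the two sides are never equal, so the relation holds for every integer in [-5, 5].

Answer: All integers in [-5, 5]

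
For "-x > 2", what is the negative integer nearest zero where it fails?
Testing negative integers from -1 downward:
x = -1: LHS = -(-1) = 1; 1 > 2 — FAILS  ← closest negative counterexample to 0

Answer: x = -1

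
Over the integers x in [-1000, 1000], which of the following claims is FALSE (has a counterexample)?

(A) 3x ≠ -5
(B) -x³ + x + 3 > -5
(A) Track d = LHS − RHS over the integers in [-1000, 1000]. Equality would need d = 0, but d changes sign only between consecutive integers, jumping over 0:
x = -2: LHS = 3·(-2) = -6; -6 ≠ -5 — holds  (d = -1)
x = -1: LHS = 3·(-1) = -3; -3 ≠ -5 — holds  (d = 2)
Away from these crossings d keeps a constant sign, and checking every integer in [-1000, 1000] confirms d ≠ 0 throughout. Hence the two sides are never equal, so the relation holds for every integer in [-1000, 1000].

(B) x = 3: LHS = -3³ + 3 + 3 = -21; -21 > -5 — FAILS

Only (B) has a counterexample.

Answer: B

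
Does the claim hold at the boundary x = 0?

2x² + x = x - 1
x = 0: LHS = 2·0² + 0 = 0, RHS = 0 - 1 = -1; 0 = -1 — FAILS

The relation fails at x = 0, so x = 0 is a counterexample.

Answer: No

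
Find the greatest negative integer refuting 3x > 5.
Testing negative integers from -1 downward:
x = -1: LHS = 3·(-1) = -3; -3 > 5 — FAILS  ← closest negative counterexample to 0

Answer: x = -1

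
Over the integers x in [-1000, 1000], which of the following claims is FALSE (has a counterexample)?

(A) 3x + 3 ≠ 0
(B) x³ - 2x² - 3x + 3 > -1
(A) x = -1: LHS = 3·(-1) + 3 = 0; 0 ≠ 0 — FAILS
(B) x = 1: LHS = 1³ - 2·1² - 3·1 + 3 = -1; -1 > -1 — FAILS

Answer: Both A and B are false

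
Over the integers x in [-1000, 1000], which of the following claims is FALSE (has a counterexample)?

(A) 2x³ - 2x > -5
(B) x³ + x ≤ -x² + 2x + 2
(A) x = -2: LHS = 2·(-2)³ - 2·(-2) = -12; -12 > -5 — FAILS
(B) x = 2: LHS = 2³ + 2 = 10, RHS = -2² + 2·2 + 2 = 2; 10 ≤ 2 — FAILS

Answer: Both A and B are false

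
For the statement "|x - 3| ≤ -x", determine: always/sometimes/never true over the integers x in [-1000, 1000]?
Over all integers in [-1000, 1000], LHS − RHS is smallest at x = 0, where it equals 3:
x = 0: LHS = |0 - 3| = |-3| = 3, RHS = -0 = 0; 3 ≤ 0 — FAILS
At the ends of the range:
x = -1000: LHS = |(-1000) - 3| = |-1003| = 1003, RHS = -(-1000) = 1000; 1003 ≤ 1000 — FAILS
x = 1000: LHS = |1000 - 3| = |997| = 997; 997 ≤ -1000 — FAILS
Hence LHS − RHS is never zero or negative, i.e. LHS > RHS throughout, so the claimed relation (≤) fails for every integer in [-1000, 1000].

No integer in the range satisfies it.

Answer: Never true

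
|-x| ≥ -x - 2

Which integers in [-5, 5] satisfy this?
Over all integers in [-5, 5], LHS − RHS is smallest at x = 0, where it equals 2:
x = 0: LHS = |-0| = |0| = 0, RHS = -0 - 2 = -2; 0 ≥ -2 — holds
At the ends of the range:
x = -5: LHS = |-(-5)| = |5| = 5, RHS = -(-5) - 2 = 3; 5 ≥ 3 — holds
x = 5: LHS = |-5| = 5, RHS = -5 - 2 = -7; 5 ≥ -7 — holds
Hence LHS − RHS is never negative, i.e. LHS ≥ RHS throughout, so the relation holds for every integer in [-5, 5].

Answer: All integers in [-5, 5]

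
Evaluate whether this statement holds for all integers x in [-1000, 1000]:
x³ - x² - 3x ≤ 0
The claim fails at x = -1:
x = -1: LHS = (-1)³ - (-1)² - 3·(-1) = 1; 1 ≤ 0 — FAILS

Because a single integer refutes it, the statement is false.

Answer: False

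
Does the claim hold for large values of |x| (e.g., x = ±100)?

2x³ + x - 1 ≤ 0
x = 100: LHS = 2·100³ + 100 - 1 = 2000099; 2000099 ≤ 0 — FAILS
x = -100: LHS = 2·(-100)³ + (-100) - 1 = -2000101; -2000101 ≤ 0 — holds

Answer: Partially: fails for x = 100, holds for x = -100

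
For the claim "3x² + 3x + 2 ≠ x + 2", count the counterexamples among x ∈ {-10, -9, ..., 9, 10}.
Counterexamples in [-10, 10]: {0}.

Counting them gives 1 values.

Answer: 1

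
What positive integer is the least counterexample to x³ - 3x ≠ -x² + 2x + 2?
Testing positive integers:
x = 1: LHS = 1³ - 3·1 = -2, RHS = -1² + 2·1 + 2 = 3; -2 ≠ 3 — holds
x = 2: LHS = 2³ - 3·2 = 2, RHS = -2² + 2·2 + 2 = 2; 2 ≠ 2 — FAILS  ← smallest positive counterexample

Answer: x = 2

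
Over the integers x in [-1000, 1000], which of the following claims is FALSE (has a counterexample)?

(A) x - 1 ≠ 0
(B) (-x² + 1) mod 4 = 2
(A) x = 1: LHS = 1 - 1 = 0; 0 ≠ 0 — FAILS
(B) x = 0: LHS = (-0² + 1) mod 4 = 1 mod 4 = 1; 1 = 2 — FAILS

Answer: Both A and B are false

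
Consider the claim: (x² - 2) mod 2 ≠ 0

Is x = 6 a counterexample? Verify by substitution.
Substitute x = 6 into the relation:
x = 6: LHS = (6² - 2) mod 2 = 34 mod 2 = 0; 0 ≠ 0 — FAILS

Since the claim fails at x = 6, this value is a counterexample.

Answer: Yes, x = 6 is a counterexample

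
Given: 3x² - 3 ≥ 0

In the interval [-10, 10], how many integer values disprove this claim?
Counterexamples in [-10, 10]: {0}.

Counting them gives 1 values.

Answer: 1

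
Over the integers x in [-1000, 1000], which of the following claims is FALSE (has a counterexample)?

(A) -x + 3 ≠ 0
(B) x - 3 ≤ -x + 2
(A) x = 3: LHS = -3 + 3 = 0; 0 ≠ 0 — FAILS
(B) x = 3: LHS = 3 - 3 = 0, RHS = -3 + 2 = -1; 0 ≤ -1 — FAILS

Answer: Both A and B are false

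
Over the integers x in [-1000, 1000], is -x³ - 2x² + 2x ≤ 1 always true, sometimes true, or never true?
Holds at x = 0: LHS = -0³ - 2·0² + 2·0 = 0; 0 ≤ 1 — holds
Fails at x = -3: LHS = -(-3)³ - 2·(-3)² + 2·(-3) = 3; 3 ≤ 1 — FAILS
It is satisfied by some integers in the range but not all.

Answer: Sometimes true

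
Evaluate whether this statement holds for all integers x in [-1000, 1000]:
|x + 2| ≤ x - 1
The claim fails at x = 0:
x = 0: LHS = |0 + 2| = |2| = 2, RHS = 0 - 1 = -1; 2 ≤ -1 — FAILS

Because a single integer refutes it, the statement is false.

Answer: False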